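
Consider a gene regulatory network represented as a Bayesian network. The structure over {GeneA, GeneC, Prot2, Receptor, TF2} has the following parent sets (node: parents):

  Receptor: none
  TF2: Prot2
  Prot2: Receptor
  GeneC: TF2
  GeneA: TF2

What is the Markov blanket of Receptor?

{Prot2}

A node's Markov blanket = Pa ∪ Ch ∪ (parents of Ch other than the node itself).
Receptor's parents: none.
Receptor's children: Prot2.
Parents of each child, excluding Receptor:
  Prot2: no additional parents.
Taking the union gives {Prot2}.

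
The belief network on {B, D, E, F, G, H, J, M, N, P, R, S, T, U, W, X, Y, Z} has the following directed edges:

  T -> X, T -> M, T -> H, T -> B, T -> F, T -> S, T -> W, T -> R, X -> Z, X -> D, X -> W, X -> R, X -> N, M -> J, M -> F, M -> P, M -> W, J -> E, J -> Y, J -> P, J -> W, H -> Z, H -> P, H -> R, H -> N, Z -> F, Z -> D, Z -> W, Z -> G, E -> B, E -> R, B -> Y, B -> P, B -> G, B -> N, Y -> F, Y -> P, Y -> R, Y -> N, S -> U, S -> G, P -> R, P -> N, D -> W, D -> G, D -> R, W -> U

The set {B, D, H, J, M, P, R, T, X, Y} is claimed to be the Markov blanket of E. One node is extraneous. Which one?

Parents of E: J.
Children of E: B, R.
Other parents of E's children:
  B also has parent T.
  R also has parents D, H, P, T, X, Y.
MB(E) = {B, D, H, J, P, R, T, X, Y}.
M is neither a parent, child, nor co-parent of E, so it does not belong.

M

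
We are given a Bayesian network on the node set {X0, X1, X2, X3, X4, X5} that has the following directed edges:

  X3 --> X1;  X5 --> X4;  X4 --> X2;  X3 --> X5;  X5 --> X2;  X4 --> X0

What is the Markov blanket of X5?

{X2, X3, X4}

Children of X5: X2, X4.
X5's parents: X3.
Co-parents of X5 (other parents of its children):
  X4 has no other parent.
  X2's other parent is X4.
Taking the union gives {X2, X3, X4}.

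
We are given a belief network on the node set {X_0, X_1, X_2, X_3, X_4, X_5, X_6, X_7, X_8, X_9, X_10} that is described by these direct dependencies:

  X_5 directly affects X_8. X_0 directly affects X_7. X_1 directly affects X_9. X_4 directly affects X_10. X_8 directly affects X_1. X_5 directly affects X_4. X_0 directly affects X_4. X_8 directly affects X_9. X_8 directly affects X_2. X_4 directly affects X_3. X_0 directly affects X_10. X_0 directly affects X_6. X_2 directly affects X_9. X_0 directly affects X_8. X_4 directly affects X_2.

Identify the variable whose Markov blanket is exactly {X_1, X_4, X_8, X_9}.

The target node must have every member of {X_1, X_4, X_8, X_9} as a parent, child, or co-parent, and no others.
Parents of X_2: X_4, X_8; children: X_9; co-parents: X_1, X_8.
These exactly cover the given set, so the node is X_2.

X_2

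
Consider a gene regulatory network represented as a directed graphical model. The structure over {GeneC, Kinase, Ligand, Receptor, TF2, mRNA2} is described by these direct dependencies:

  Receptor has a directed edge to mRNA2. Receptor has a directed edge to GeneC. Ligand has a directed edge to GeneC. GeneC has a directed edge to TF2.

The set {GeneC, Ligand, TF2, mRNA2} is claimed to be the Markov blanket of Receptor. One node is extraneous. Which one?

Receptor's children: GeneC, mRNA2.
Pa(Receptor) = {}.
Parents of each child, excluding Receptor:
  mRNA2: no additional parents.
  parents(GeneC) \ {Receptor} = {Ligand}.
MB(Receptor) = {GeneC, Ligand, mRNA2}.
TF2 is neither a parent, child, nor co-parent of Receptor, so it does not belong.

TF2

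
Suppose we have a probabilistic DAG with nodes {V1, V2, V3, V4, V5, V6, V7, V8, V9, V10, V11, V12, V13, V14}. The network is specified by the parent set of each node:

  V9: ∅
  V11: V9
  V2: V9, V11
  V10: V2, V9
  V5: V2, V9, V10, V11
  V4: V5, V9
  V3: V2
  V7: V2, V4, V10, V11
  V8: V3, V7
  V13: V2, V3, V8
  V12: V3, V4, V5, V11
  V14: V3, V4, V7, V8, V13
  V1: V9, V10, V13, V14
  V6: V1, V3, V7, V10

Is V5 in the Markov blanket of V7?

No

A node's Markov blanket = Pa ∪ Ch ∪ (parents of Ch other than the node itself).
V7 has parents V2, V4, V10, V11.
V7 has children V6, V8, V14.
Parents of each child, excluding V7:
  V8: V3
  V14: V3, V4, V8, V13
  V6: V1, V3, V10
MB(V7) = {V1, V2, V3, V4, V6, V8, V10, V11, V13, V14}; V5 is not in this set.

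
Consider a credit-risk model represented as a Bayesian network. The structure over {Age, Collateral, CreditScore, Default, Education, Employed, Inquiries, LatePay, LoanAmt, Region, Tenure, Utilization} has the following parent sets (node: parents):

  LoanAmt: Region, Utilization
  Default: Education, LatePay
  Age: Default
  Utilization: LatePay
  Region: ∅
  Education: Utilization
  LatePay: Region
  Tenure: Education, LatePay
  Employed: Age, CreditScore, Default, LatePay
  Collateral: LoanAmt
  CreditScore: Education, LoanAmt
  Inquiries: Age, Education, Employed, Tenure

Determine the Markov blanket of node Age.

Parents of Age: Default.
Children of Age: Employed, Inquiries.
Parents of each child, excluding Age:
  Employed's other parents are CreditScore, Default, LatePay.
  parents(Inquiries) \ {Age} = {Education, Employed, Tenure}.
Union: {Default} ∪ {Employed, Inquiries} ∪ {CreditScore, Default, Education, Employed, LatePay, Tenure} = {CreditScore, Default, Education, Employed, Inquiries, LatePay, Tenure}.

{CreditScore, Default, Education, Employed, Inquiries, LatePay, Tenure}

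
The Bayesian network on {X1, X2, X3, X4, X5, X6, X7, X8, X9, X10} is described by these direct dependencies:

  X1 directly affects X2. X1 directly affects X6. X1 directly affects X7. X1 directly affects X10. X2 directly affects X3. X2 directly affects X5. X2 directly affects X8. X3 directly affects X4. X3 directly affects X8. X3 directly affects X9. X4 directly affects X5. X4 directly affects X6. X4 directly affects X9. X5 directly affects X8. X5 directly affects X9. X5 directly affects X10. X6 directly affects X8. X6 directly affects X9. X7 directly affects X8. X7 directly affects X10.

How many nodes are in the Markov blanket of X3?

7

Pa(X3) = {X2}.
X3's children: X4, X8, X9.
Co-parents of X3 (other parents of its children):
  X4 has no other parent.
  X8 also has parents X2, X5, X6, X7.
  X9 also has parents X4, X5, X6.
MB(X3) = {X2, X4, X5, X6, X7, X8, X9}, which has 7 nodes.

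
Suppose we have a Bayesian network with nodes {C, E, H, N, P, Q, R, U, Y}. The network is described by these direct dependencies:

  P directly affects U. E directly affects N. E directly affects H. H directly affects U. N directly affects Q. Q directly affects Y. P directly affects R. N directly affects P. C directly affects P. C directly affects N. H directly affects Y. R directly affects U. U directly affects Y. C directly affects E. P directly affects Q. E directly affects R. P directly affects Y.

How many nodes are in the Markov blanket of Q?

By definition, MB(Q) is built from Q's parents, Q's children, and the co-parents of Q.
Parents of Q: N, P.
Children of Q: Y.
Parents of each child, excluding Q:
  Y's other parents are H, P, U.
MB(Q) = {H, N, P, U, Y}, which has 5 nodes.

5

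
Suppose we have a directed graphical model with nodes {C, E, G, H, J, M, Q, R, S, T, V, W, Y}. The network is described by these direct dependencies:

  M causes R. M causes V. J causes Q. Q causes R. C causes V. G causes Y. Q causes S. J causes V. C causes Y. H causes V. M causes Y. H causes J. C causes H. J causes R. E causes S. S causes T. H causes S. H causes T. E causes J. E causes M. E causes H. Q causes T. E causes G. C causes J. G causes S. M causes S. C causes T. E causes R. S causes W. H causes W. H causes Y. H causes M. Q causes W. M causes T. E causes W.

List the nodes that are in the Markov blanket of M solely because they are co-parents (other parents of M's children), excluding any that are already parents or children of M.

Children of M: R, S, T, V, Y.
  parents(R) \ {M} = {E, J, Q}.
  parents(S) \ {M} = {E, G, H, Q}.
  T also has parents C, H, Q, S.
  V's other parents are C, H, J.
  Y's other parents are C, G, H.
Excluding nodes already adjacent to M (E, H, R, S, T, V, Y), the co-parent-only contribution is {C, G, J, Q}.

{C, G, J, Q}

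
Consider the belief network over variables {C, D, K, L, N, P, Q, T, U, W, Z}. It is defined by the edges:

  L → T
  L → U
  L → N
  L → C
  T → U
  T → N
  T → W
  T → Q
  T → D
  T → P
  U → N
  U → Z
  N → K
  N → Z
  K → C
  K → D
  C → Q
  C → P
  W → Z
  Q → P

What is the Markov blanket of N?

{K, L, T, U, W, Z}

By definition, MB(N) is built from N's parents, N's children, and the co-parents of N.
N has children K, Z.
Parents of N: L, T, U.
Co-parents of N (other parents of its children):
  K: —
  Z: U, W
MB(N) = {K, L, T, U, W, Z}.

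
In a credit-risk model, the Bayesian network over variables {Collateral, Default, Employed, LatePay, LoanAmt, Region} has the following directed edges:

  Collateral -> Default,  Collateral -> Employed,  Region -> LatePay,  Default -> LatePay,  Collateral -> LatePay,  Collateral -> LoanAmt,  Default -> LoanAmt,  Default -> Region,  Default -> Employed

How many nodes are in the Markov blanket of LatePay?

3

By definition, MB(LatePay) is built from LatePay's parents, LatePay's children, and the co-parents of LatePay.
Parents of LatePay: Collateral, Default, Region.
Ch(LatePay) = {}.
With no children, LatePay has no spouses; the co-parent set is empty.
MB(LatePay) = {Collateral, Default, Region}, which has 3 nodes.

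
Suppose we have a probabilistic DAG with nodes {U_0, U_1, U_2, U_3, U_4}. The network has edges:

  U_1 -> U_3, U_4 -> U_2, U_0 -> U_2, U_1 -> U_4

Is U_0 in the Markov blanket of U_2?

Yes

U_0 is a parent of U_2.
So U_0 ∈ MB(U_2).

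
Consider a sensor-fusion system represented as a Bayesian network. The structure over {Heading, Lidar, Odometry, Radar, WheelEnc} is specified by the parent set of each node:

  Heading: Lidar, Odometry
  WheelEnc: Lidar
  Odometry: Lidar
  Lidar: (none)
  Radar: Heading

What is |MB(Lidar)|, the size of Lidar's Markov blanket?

Recall MB(v) = parents ∪ children ∪ spouses, where spouses are the other parents of v's children.
Lidar's parents: none.
Ch(Lidar) = {Heading, Odometry, WheelEnc}.
Parents of each child, excluding Lidar:
  Odometry has no other parent.
  Heading's other parent is Odometry.
  WheelEnc: no additional parents.
MB(Lidar) = {Heading, Odometry, WheelEnc}, which has 3 nodes.

3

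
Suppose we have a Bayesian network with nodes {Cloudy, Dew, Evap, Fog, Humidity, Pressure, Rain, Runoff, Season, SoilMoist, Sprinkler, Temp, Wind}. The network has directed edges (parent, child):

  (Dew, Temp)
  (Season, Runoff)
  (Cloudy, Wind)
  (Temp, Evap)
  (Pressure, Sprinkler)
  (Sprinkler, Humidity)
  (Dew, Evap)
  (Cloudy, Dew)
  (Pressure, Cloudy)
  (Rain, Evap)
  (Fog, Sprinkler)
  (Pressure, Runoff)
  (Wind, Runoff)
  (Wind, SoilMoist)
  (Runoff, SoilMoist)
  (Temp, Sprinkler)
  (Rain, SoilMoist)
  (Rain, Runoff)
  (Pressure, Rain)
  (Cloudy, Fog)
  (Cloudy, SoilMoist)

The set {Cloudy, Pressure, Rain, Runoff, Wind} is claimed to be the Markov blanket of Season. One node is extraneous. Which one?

Cloudy

Parents of Season: none.
Ch(Season) = {Runoff}.
Other parents of Season's children:
  Runoff also has parents Pressure, Rain, Wind.
MB(Season) = {Pressure, Rain, Runoff, Wind}.
Cloudy is neither a parent, child, nor co-parent of Season, so it does not belong.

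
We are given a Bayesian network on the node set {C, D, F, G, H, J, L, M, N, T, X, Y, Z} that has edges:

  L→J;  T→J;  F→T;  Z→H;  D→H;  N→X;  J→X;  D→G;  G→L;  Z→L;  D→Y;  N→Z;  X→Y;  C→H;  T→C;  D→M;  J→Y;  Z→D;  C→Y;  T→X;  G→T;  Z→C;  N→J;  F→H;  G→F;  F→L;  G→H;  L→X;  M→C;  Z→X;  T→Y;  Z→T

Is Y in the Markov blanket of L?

A node's Markov blanket = Pa ∪ Ch ∪ (parents of Ch other than the node itself).
L's parents: F, G, Z.
Children of L: J, X.
Co-parents of L (other parents of its children):
  J also has parents N, T.
  parents(X) \ {L} = {J, N, T, Z}.
MB(L) = {F, G, J, N, T, X, Z}; Y is not in this set.

No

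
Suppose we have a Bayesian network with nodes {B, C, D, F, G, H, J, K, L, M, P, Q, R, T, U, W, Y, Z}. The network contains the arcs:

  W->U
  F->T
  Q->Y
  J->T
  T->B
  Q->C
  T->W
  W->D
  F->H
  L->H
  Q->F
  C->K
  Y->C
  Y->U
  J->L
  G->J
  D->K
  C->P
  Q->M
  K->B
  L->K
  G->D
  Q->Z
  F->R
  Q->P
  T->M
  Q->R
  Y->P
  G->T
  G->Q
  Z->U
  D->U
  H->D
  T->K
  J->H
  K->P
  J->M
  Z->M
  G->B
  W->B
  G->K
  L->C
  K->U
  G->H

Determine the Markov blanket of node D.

{C, G, H, K, L, T, U, W, Y, Z}

Pa(D) = {G, H, W}.
Children of D: K, U.
Parents of each child, excluding D:
  K: C, G, L, T
  U: K, W, Y, Z
Taking the union gives {C, G, H, K, L, T, U, W, Y, Z}.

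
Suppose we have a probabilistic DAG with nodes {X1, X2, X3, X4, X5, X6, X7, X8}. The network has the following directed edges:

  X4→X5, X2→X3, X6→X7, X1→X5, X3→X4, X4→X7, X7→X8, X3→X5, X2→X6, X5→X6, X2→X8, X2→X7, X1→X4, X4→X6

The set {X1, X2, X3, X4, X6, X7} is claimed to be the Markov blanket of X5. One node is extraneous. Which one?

A node's Markov blanket = Pa ∪ Ch ∪ (parents of Ch other than the node itself).
X5's parents: X1, X3, X4.
Ch(X5) = {X6}.
Other parents of X5's children:
  parents(X6) \ {X5} = {X2, X4}.
MB(X5) = {X1, X2, X3, X4, X6}.
X7 is neither a parent, child, nor co-parent of X5, so it does not belong.

X7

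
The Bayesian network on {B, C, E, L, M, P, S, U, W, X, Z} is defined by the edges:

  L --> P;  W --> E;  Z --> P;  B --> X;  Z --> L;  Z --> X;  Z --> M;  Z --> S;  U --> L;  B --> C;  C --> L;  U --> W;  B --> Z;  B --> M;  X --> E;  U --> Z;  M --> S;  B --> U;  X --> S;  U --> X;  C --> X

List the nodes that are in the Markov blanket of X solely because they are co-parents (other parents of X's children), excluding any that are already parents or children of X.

Children of X: E, S.
  E: W
  S: M, Z
Excluding nodes already adjacent to X (B, C, E, S, U, Z), the co-parent-only contribution is {M, W}.

{M, W}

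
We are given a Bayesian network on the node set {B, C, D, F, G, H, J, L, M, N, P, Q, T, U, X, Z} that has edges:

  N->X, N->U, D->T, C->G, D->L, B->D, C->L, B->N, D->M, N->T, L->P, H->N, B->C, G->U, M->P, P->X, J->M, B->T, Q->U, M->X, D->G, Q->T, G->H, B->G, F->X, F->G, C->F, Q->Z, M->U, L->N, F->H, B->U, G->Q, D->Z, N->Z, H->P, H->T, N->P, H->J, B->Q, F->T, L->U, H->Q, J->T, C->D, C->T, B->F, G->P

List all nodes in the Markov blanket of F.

{B, C, D, G, H, J, M, N, P, Q, T, X}

F has parents B, C.
F's children: G, H, T, X.
Co-parents of F (other parents of its children):
  G: B, C, D
  H: G
  T: B, C, D, H, J, N, Q
  X: M, N, P
Taking the union gives {B, C, D, G, H, J, M, N, P, Q, T, X}.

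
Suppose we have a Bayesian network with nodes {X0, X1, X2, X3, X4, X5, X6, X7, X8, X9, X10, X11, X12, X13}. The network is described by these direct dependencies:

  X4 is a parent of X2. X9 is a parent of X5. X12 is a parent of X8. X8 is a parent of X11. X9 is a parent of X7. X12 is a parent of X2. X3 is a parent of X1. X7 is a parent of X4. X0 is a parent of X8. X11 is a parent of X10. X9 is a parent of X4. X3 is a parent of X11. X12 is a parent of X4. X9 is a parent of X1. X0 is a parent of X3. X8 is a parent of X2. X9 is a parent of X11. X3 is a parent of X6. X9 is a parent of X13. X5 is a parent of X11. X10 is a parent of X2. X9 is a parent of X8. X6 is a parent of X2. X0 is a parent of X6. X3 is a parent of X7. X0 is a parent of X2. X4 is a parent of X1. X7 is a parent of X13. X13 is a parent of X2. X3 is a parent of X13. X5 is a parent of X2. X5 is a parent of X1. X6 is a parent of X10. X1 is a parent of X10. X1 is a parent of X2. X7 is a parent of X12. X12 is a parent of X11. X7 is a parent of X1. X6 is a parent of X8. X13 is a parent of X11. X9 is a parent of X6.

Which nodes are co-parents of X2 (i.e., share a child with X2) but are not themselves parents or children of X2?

{}

X2 has no children, so it has no co-parents. The set is empty.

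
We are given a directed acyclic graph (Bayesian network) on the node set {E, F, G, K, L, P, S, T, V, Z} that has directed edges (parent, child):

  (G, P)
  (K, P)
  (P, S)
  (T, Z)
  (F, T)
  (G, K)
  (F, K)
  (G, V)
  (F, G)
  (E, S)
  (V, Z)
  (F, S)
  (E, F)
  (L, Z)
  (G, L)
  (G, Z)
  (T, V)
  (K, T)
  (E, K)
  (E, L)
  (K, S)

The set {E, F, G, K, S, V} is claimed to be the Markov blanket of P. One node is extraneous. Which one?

Recall MB(v) = parents ∪ children ∪ spouses, where spouses are the other parents of v's children.
Pa(P) = {G, K}.
P's children: S.
For each child, the remaining parents (spouses of P):
  S: E, F, K
MB(P) = {E, F, G, K, S}.
V is neither a parent, child, nor co-parent of P, so it does not belong.

V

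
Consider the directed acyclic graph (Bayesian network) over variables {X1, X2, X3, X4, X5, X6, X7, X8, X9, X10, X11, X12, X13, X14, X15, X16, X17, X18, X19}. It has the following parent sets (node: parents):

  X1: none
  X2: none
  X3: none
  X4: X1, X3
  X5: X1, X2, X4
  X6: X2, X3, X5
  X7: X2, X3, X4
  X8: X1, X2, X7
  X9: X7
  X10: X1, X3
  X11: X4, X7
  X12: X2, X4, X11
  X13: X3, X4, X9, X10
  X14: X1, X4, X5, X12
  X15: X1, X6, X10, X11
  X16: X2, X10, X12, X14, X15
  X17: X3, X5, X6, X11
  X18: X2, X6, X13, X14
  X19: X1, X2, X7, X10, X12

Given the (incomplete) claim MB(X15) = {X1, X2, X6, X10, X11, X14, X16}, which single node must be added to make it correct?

X12

X15's children: X16.
Parents of X15: X1, X6, X10, X11.
For each child, the remaining parents (spouses of X15):
  X16: X2, X10, X12, X14
MB(X15) = {X1, X2, X6, X10, X11, X12, X14, X16}.
Comparing with the claimed set, X12 is missing.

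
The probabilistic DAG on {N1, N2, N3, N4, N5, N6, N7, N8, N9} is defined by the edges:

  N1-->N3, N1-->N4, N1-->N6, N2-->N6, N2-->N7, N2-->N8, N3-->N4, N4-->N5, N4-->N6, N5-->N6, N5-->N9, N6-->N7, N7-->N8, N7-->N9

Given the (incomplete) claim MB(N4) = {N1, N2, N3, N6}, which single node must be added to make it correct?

N5

A node's Markov blanket = Pa ∪ Ch ∪ (parents of Ch other than the node itself).
Parents of N4: N1, N3.
Ch(N4) = {N5, N6}.
Other parents of N4's children:
  N5 has no other parent.
  N6's other parents are N1, N2, N5.
MB(N4) = {N1, N2, N3, N5, N6}.
Comparing with the claimed set, N5 is missing.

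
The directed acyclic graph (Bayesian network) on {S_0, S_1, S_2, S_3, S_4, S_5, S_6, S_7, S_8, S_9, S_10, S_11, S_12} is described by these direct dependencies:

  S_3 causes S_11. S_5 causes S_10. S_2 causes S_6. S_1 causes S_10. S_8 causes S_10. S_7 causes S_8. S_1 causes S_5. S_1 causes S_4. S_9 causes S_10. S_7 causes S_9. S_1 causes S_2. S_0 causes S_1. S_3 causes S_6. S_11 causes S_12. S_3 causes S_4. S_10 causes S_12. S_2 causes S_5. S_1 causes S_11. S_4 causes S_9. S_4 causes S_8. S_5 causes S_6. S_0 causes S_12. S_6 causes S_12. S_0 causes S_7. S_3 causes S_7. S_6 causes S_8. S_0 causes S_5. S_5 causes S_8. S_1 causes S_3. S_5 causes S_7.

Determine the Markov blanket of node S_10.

{S_0, S_1, S_5, S_6, S_8, S_9, S_11, S_12}

The Markov blanket of a node is its parents, its children, and the other parents of its children.
Parents of S_10: S_1, S_5, S_8, S_9.
Children of S_10: S_12.
For each child, the remaining parents (spouses of S_10):
  S_12's other parents are S_0, S_6, S_11.
Taking the union gives {S_0, S_1, S_5, S_6, S_8, S_9, S_11, S_12}.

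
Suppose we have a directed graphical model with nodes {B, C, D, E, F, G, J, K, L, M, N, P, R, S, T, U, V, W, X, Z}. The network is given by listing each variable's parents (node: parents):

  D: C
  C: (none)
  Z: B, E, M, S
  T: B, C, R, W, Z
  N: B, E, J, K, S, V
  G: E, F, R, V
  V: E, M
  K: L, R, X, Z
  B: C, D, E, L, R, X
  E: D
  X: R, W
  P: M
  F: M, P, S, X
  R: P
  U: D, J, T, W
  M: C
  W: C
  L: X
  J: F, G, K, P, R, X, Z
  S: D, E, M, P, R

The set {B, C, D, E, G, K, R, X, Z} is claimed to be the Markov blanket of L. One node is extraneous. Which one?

G

A node's Markov blanket = Pa ∪ Ch ∪ (parents of Ch other than the node itself).
Parents of L: X.
Ch(L) = {B, K}.
Parents of each child, excluding L:
  parents(B) \ {L} = {C, D, E, R, X}.
  K also has parents R, X, Z.
MB(L) = {B, C, D, E, K, R, X, Z}.
G is neither a parent, child, nor co-parent of L, so it does not belong.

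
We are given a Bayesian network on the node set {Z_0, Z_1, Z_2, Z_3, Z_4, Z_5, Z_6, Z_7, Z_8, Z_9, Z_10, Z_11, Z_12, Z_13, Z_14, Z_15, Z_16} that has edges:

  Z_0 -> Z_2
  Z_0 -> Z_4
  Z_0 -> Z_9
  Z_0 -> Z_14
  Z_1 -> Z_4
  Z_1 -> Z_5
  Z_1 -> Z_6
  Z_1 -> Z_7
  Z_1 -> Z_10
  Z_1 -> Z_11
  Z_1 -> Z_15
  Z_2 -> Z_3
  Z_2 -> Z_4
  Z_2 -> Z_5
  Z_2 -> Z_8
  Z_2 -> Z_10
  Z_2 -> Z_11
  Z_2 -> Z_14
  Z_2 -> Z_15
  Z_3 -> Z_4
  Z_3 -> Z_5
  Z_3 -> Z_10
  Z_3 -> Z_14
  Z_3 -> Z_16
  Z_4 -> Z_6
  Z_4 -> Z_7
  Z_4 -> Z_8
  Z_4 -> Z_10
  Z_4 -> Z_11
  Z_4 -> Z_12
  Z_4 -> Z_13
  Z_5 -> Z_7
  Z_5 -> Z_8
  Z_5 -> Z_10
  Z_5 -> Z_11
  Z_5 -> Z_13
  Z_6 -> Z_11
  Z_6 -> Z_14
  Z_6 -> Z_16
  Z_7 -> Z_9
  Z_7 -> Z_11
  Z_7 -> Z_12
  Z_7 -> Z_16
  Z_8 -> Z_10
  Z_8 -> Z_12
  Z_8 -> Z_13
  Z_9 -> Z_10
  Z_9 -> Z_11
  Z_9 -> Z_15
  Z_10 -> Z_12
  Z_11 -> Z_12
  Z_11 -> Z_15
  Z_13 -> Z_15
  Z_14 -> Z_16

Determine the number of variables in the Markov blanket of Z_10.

10

A node's Markov blanket = Pa ∪ Ch ∪ (parents of Ch other than the node itself).
Pa(Z_10) = {Z_1, Z_2, Z_3, Z_4, Z_5, Z_8, Z_9}.
Z_10's children: Z_12.
Other parents of Z_10's children:
  Z_12: Z_4, Z_7, Z_8, Z_11
MB(Z_10) = {Z_1, Z_2, Z_3, Z_4, Z_5, Z_7, Z_8, Z_9, Z_11, Z_12}, which has 10 nodes.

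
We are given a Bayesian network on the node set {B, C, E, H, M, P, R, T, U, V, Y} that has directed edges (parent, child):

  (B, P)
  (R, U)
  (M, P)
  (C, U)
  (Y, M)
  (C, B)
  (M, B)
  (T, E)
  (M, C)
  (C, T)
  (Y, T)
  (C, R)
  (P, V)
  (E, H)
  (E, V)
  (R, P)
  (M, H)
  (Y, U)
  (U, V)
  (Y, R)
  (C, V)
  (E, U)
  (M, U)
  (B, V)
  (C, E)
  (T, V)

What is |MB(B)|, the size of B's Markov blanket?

Recall MB(v) = parents ∪ children ∪ spouses, where spouses are the other parents of v's children.
Children of B: P, V.
Pa(B) = {C, M}.
Co-parents of B (other parents of its children):
  parents(P) \ {B} = {M, R}.
  V also has parents C, E, P, T, U.
MB(B) = {C, E, M, P, R, T, U, V}, which has 8 nodes.

8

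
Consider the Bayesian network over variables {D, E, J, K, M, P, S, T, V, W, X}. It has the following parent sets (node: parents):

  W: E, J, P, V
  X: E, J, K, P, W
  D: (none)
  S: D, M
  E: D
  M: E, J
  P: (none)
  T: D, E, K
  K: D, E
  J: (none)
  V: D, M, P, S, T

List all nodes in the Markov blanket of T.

The Markov blanket of a node is its parents, its children, and the other parents of its children.
T's children: V.
Pa(T) = {D, E, K}.
Parents of each child, excluding T:
  V: D, M, P, S
Union: {D, E, K} ∪ {V} ∪ {D, M, P, S} = {D, E, K, M, P, S, V}.

{D, E, K, M, P, S, V}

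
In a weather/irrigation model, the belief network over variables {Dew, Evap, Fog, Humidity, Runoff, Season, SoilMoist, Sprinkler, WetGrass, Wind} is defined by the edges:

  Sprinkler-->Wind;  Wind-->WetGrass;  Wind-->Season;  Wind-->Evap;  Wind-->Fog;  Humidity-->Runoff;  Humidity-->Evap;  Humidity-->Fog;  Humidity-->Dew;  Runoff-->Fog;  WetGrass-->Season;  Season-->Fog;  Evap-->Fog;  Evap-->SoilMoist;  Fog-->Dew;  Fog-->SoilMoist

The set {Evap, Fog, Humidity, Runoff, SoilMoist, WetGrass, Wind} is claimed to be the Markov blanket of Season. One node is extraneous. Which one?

SoilMoist

Season has parents WetGrass, Wind.
Children of Season: Fog.
For each child, the remaining parents (spouses of Season):
  Fog: Evap, Humidity, Runoff, Wind
MB(Season) = {Evap, Fog, Humidity, Runoff, WetGrass, Wind}.
SoilMoist is neither a parent, child, nor co-parent of Season, so it does not belong.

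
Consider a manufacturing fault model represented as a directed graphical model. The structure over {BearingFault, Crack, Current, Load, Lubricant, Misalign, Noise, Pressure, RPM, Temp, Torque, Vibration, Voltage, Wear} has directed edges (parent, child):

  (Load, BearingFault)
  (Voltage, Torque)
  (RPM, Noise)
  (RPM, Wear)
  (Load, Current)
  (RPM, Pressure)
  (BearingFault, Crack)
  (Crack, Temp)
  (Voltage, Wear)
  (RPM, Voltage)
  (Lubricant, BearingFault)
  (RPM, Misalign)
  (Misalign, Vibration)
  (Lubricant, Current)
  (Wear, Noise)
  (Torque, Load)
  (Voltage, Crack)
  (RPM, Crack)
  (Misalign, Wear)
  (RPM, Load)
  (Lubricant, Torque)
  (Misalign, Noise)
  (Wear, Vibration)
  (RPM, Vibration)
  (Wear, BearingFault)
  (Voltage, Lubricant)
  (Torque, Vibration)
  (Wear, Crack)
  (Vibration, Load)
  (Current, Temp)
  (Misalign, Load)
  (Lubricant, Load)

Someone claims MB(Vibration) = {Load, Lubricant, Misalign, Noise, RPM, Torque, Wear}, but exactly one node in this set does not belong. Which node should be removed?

Noise

Recall MB(v) = parents ∪ children ∪ spouses, where spouses are the other parents of v's children.
Vibration's parents: Misalign, RPM, Torque, Wear.
Vibration's children: Load.
Parents of each child, excluding Vibration:
  Load also has parents Lubricant, Misalign, RPM, Torque.
MB(Vibration) = {Load, Lubricant, Misalign, RPM, Torque, Wear}.
Noise is neither a parent, child, nor co-parent of Vibration, so it does not belong.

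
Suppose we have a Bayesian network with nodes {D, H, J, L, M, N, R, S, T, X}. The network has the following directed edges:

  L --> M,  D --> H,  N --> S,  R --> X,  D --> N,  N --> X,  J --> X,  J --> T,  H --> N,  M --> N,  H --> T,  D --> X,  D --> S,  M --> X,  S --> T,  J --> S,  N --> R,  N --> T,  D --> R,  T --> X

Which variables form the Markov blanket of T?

The Markov blanket of a node is its parents, its children, and the other parents of its children.
Parents of T: H, J, N, S.
Ch(T) = {X}.
Co-parents of T (other parents of its children):
  X: D, J, M, N, R
Taking the union gives {D, H, J, M, N, R, S, X}.

{D, H, J, M, N, R, S, X}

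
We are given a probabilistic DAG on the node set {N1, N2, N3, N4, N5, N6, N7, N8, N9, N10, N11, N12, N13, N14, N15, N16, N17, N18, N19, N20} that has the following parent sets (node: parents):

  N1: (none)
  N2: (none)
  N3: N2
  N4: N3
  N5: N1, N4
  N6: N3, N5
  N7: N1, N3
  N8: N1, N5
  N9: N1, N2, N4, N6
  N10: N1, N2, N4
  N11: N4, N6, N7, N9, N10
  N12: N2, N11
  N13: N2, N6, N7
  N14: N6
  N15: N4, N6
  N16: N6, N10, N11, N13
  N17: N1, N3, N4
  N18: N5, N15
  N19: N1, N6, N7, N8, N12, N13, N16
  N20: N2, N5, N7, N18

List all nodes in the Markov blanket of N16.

A node's Markov blanket = Pa ∪ Ch ∪ (parents of Ch other than the node itself).
N16 has parents N6, N10, N11, N13.
Children of N16: N19.
Parents of each child, excluding N16:
  N19's other parents are N1, N6, N7, N8, N12, N13.
Union: {N6, N10, N11, N13} ∪ {N19} ∪ {N1, N6, N7, N8, N12, N13} = {N1, N6, N7, N8, N10, N11, N12, N13, N19}.

{N1, N6, N7, N8, N10, N11, N12, N13, N19}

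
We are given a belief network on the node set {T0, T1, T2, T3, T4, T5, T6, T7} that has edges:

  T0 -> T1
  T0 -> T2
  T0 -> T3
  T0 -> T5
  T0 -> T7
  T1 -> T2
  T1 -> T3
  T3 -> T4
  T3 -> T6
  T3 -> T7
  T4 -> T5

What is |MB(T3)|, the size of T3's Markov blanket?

5

T3 has children T4, T6, T7.
Pa(T3) = {T0, T1}.
Other parents of T3's children:
  T4: —
  T6: —
  T7: T0
MB(T3) = {T0, T1, T4, T6, T7}, which has 5 nodes.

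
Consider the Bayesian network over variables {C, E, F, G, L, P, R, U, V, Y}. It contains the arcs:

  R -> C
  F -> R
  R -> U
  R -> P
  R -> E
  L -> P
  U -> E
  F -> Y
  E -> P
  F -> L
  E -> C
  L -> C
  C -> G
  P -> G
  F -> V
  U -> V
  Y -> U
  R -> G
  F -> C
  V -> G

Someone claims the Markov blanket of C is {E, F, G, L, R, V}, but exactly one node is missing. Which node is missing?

A node's Markov blanket = Pa ∪ Ch ∪ (parents of Ch other than the node itself).
Children of C: G.
Pa(C) = {E, F, L, R}.
Parents of each child, excluding C:
  G's other parents are P, R, V.
MB(C) = {E, F, G, L, P, R, V}.
Comparing with the claimed set, P is missing.

P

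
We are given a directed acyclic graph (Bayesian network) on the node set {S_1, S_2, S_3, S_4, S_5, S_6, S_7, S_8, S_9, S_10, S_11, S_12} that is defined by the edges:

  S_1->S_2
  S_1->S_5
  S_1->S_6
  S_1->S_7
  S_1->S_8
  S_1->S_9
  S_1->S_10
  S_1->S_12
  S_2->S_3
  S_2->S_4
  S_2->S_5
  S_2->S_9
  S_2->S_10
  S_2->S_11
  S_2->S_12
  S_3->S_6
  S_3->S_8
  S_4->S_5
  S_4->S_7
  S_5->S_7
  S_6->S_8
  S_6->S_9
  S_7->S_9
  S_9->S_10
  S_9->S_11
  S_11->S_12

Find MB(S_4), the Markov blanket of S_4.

By definition, MB(S_4) is built from S_4's parents, S_4's children, and the co-parents of S_4.
S_4's children: S_5, S_7.
S_4 has parent S_2.
Co-parents of S_4 (other parents of its children):
  S_5 also has parents S_1, S_2.
  S_7's other parents are S_1, S_5.
So the Markov blanket of S_4 is {S_1, S_2, S_5, S_7}.

{S_1, S_2, S_5, S_7}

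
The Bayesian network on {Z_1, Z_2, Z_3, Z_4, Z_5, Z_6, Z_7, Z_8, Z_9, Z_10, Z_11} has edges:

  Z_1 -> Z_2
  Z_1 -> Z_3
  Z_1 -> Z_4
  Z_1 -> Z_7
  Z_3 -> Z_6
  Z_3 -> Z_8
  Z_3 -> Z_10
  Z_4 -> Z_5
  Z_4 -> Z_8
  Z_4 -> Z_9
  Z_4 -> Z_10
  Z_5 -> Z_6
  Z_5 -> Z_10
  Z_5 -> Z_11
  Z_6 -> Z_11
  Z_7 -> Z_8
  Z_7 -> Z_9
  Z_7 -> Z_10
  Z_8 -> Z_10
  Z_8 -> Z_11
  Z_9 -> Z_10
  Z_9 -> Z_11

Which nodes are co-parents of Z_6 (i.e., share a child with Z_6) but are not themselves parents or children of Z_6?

Children of Z_6: Z_11.
  Z_11 also has parents Z_5, Z_8, Z_9.
Excluding nodes already adjacent to Z_6 (Z_3, Z_5, Z_11), the co-parent-only contribution is {Z_8, Z_9}.

{Z_8, Z_9}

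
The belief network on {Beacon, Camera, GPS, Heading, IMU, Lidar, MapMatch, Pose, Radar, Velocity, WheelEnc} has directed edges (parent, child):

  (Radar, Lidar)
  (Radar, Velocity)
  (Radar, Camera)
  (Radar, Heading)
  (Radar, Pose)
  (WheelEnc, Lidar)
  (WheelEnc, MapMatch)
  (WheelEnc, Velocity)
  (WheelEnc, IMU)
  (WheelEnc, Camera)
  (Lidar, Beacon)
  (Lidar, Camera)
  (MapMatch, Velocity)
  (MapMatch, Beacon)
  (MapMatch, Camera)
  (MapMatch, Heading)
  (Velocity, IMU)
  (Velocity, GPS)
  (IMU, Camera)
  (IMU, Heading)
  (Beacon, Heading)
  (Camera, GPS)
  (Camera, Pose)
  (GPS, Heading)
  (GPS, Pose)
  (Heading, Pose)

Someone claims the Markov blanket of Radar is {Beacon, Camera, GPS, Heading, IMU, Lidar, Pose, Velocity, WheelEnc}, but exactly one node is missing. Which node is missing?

Radar has no parents.
Ch(Radar) = {Camera, Heading, Lidar, Pose, Velocity}.
Other parents of Radar's children:
  parents(Lidar) \ {Radar} = {WheelEnc}.
  parents(Velocity) \ {Radar} = {MapMatch, WheelEnc}.
  Camera's other parents are IMU, Lidar, MapMatch, WheelEnc.
  Heading's other parents are Beacon, GPS, IMU, MapMatch.
  Pose also has parents Camera, GPS, Heading.
MB(Radar) = {Beacon, Camera, GPS, Heading, IMU, Lidar, MapMatch, Pose, Velocity, WheelEnc}.
Comparing with the claimed set, MapMatch is missing.

MapMatch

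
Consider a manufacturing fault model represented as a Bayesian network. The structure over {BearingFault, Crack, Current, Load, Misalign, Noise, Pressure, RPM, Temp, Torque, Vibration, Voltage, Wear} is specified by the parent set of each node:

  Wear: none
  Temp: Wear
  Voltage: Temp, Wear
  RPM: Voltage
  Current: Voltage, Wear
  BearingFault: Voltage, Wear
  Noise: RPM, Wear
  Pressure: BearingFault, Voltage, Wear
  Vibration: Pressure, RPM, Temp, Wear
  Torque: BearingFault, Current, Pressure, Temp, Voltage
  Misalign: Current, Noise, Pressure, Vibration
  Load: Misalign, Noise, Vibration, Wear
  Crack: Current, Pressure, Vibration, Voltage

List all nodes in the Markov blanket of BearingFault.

{Current, Pressure, Temp, Torque, Voltage, Wear}

Pa(BearingFault) = {Voltage, Wear}.
BearingFault has children Pressure, Torque.
For each child, the remaining parents (spouses of BearingFault):
  Pressure's other parents are Voltage, Wear.
  Torque's other parents are Current, Pressure, Temp, Voltage.
Taking the union gives {Current, Pressure, Temp, Torque, Voltage, Wear}.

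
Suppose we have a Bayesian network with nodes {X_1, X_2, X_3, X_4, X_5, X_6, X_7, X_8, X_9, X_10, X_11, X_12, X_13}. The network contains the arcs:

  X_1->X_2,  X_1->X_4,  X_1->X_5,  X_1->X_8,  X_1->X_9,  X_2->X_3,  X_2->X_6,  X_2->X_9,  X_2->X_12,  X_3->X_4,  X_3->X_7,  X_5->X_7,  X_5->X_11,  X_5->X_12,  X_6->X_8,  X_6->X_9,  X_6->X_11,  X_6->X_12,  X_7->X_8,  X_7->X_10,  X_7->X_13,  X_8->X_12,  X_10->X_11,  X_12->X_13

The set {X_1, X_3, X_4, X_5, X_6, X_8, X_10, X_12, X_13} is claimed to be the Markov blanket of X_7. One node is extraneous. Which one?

X_7's parents: X_3, X_5.
X_7's children: X_8, X_10, X_13.
Parents of each child, excluding X_7:
  X_8's other parents are X_1, X_6.
  X_10 has no other parent.
  parents(X_13) \ {X_7} = {X_12}.
MB(X_7) = {X_1, X_3, X_5, X_6, X_8, X_10, X_12, X_13}.
X_4 is neither a parent, child, nor co-parent of X_7, so it does not belong.

X_4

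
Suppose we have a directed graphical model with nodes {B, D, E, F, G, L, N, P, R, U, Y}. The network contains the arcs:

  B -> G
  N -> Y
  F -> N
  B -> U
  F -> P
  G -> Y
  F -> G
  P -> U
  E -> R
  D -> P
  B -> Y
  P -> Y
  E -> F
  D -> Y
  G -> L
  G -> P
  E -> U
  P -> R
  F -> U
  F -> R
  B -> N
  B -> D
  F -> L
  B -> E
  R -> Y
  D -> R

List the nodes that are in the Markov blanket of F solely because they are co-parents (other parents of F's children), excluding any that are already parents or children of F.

Children of F: G, L, N, P, R, U.
  G also has parent B.
  L's other parent is G.
  parents(N) \ {F} = {B}.
  parents(P) \ {F} = {D, G}.
  parents(R) \ {F} = {D, E, P}.
  U also has parents B, E, P.
Excluding nodes already adjacent to F (E, G, L, N, P, R, U), the co-parent-only contribution is {B, D}.

{B, D}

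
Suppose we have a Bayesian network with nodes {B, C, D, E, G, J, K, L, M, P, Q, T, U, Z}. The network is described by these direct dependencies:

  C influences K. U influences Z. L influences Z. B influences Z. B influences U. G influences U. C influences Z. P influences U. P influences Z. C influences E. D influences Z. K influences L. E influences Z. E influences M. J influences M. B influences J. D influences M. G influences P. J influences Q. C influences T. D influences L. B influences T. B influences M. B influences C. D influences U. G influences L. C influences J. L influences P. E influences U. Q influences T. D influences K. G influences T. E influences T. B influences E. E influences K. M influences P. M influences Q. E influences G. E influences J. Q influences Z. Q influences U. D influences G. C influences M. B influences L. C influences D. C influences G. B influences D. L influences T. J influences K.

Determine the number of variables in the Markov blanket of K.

The Markov blanket of a node is its parents, its children, and the other parents of its children.
Parents of K: C, D, E, J.
K has child L.
Co-parents of K (other parents of its children):
  L: B, D, G
MB(K) = {B, C, D, E, G, J, L}, which has 7 nodes.

7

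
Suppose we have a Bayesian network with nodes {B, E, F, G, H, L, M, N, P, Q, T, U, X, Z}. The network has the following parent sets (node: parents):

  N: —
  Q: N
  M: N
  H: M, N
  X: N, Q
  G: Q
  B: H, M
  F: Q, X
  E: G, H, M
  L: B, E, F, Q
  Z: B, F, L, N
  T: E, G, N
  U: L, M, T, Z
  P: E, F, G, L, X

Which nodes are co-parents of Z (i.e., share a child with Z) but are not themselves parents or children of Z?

{M, T}

Children of Z: U.
  U: L, M, T
Excluding nodes already adjacent to Z (B, F, L, N, U), the co-parent-only contribution is {M, T}.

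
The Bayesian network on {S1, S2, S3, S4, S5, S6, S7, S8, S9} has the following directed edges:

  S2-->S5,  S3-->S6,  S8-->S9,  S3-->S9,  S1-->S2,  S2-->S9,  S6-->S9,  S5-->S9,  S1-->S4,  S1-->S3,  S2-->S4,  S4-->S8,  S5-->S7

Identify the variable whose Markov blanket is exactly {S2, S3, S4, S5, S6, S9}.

The target node must have every member of {S2, S3, S4, S5, S6, S9} as a parent, child, or co-parent, and no others.
Parents of S8: S4; children: S9; co-parents: S2, S3, S5, S6.
These exactly cover the given set, so the node is S8.

S8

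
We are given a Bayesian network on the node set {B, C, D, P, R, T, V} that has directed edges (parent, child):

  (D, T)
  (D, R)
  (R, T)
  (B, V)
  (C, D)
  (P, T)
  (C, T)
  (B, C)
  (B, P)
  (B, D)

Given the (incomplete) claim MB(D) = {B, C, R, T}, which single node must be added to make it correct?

By definition, MB(D) is built from D's parents, D's children, and the co-parents of D.
D's parents: B, C.
Children of D: R, T.
For each child, the remaining parents (spouses of D):
  R: no additional parents.
  parents(T) \ {D} = {C, P, R}.
MB(D) = {B, C, P, R, T}.
Comparing with the claimed set, P is missing.

P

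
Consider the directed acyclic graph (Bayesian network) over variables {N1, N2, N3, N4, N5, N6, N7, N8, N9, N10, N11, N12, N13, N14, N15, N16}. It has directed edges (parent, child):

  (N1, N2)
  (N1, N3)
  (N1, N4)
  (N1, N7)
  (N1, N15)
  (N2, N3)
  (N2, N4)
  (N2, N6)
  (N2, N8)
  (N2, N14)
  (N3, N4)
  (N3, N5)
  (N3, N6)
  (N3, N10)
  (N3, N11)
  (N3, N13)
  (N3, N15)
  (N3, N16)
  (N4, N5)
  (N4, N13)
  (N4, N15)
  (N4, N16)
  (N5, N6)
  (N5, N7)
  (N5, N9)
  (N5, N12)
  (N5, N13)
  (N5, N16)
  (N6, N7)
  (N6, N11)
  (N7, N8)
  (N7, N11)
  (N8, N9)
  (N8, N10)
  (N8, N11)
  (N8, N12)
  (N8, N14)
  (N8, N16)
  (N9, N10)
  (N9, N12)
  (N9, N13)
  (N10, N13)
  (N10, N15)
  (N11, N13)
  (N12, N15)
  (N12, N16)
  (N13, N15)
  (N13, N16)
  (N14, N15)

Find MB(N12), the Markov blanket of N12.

By definition, MB(N12) is built from N12's parents, N12's children, and the co-parents of N12.
N12 has children N15, N16.
Parents of N12: N5, N8, N9.
Other parents of N12's children:
  N15: N1, N3, N4, N10, N13, N14
  N16: N3, N4, N5, N8, N13
Taking the union gives {N1, N3, N4, N5, N8, N9, N10, N13, N14, N15, N16}.

{N1, N3, N4, N5, N8, N9, N10, N13, N14, N15, N16}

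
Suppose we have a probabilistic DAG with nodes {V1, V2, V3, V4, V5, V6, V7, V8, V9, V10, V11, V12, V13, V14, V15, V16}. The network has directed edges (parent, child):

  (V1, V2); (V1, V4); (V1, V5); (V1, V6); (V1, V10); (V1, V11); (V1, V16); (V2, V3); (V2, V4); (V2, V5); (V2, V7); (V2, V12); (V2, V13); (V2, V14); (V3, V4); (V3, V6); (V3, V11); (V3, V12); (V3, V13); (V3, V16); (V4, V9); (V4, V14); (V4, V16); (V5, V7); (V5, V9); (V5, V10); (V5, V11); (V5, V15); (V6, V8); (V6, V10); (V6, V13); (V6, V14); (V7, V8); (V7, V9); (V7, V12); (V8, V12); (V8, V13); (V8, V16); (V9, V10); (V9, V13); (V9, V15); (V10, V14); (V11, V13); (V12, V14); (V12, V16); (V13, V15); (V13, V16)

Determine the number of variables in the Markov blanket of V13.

Recall MB(v) = parents ∪ children ∪ spouses, where spouses are the other parents of v's children.
Children of V13: V15, V16.
V13's parents: V2, V3, V6, V8, V9, V11.
Parents of each child, excluding V13:
  V15 also has parents V5, V9.
  V16's other parents are V1, V3, V4, V8, V12.
MB(V13) = {V1, V2, V3, V4, V5, V6, V8, V9, V11, V12, V15, V16}, which has 12 nodes.

12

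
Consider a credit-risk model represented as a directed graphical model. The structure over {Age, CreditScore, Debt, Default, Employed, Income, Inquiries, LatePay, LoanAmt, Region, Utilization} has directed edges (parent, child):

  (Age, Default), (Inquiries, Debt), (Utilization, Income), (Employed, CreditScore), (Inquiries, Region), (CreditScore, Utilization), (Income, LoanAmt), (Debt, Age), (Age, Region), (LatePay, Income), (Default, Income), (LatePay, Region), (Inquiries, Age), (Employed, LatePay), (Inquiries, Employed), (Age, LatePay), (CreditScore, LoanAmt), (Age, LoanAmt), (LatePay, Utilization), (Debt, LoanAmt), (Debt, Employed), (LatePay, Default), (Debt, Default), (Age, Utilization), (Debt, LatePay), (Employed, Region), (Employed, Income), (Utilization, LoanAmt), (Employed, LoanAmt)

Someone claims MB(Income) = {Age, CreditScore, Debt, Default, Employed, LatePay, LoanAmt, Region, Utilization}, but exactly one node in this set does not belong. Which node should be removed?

Region

By definition, MB(Income) is built from Income's parents, Income's children, and the co-parents of Income.
Pa(Income) = {Default, Employed, LatePay, Utilization}.
Income's children: LoanAmt.
Other parents of Income's children:
  parents(LoanAmt) \ {Income} = {Age, CreditScore, Debt, Employed, Utilization}.
MB(Income) = {Age, CreditScore, Debt, Default, Employed, LatePay, LoanAmt, Utilization}.
Region is neither a parent, child, nor co-parent of Income, so it does not belong.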